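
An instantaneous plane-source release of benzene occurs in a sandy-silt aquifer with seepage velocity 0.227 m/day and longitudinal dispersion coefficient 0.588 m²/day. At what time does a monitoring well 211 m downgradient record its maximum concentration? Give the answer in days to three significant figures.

For the 1D instantaneous-source solution, setting ∂C/∂t = 0 at fixed x gives v²t² + 2Dt − x² = 0, so t = (√(D² + v²x²) − D)/v².
√(D² + v²x²) = √(0.588² + 0.227² × 211²) = 47.90; v² = 0.051529.
t = (47.90 − 0.588)/0.051529 = 918 days (vs. the pure-advection estimate x/v = 930 d).

918 days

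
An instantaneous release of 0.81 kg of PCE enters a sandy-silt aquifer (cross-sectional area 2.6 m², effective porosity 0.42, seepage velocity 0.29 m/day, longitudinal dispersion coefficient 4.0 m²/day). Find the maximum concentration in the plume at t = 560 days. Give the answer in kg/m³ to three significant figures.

0.00442 kg/m³

The peak of an instantaneous 1D plume sits at x = vt; there the Gaussian factor is 1 and C_max = M/(n_e·A·√(4πDt)), where n_e·A is the pore area the mass is dissolved in.
√(4πDt) = √(4π × 4.0 × 560) = 167.8 m, so C_max = 0.81/(0.42 × 2.6 × 167.8) = 0.00442 kg/m³.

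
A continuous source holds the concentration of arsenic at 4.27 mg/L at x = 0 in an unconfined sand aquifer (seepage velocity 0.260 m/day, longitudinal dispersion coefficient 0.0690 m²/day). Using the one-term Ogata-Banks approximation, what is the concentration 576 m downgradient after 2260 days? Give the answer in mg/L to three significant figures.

3.18 mg/L

For a continuous step input, C/C₀ ≈ ½·erfc((x−vt)/(2√(Dt))).
vt = 0.260 × 2260 = 587.6 m and 2√(Dt) = 2√(0.0690 × 2260) = 24.98 m.
Argument (x−vt)/(2√(Dt)) = (576 − 587.6)/24.98 = -0.4644; ½·erfc(-0.4644) = 0.7443.
C = 4.27 × 0.7443 = 3.18 mg/L.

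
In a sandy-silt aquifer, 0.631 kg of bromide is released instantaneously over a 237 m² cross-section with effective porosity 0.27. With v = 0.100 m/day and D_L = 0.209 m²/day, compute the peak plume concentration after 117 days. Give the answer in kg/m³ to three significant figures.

The peak of an instantaneous 1D plume sits at x = vt; there the Gaussian factor is 1 and C_max = M/(n_e·A·√(4πDt)), where n_e·A is the pore area the mass is dissolved in.
√(4πDt) = √(4π × 0.209 × 117) = 17.53 m, so C_max = 0.631/(0.27 × 237 × 17.53) = 0.000563 kg/m³.

0.000563 kg/m³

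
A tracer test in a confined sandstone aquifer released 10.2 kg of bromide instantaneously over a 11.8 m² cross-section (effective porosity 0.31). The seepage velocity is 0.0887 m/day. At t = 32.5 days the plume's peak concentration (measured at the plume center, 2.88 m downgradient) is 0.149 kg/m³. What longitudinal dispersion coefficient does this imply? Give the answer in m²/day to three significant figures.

At the plume center C_max = M/(n_e·A·√(4πDt)), so D = M²/(4πt·(n_e·A·C_max)²).
n_e·A·C_max = 0.31 × 11.8 × 0.149 = 0.5450 kg/m.
D = 10.2²/(4π × 32.5 × 0.5450²) = 0.858 m²/day.

0.858 m²/day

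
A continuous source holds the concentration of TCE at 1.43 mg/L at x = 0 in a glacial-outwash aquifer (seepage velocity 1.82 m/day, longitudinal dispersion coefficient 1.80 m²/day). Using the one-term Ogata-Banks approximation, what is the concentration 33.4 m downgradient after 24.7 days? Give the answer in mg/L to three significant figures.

1.27 mg/L

For a continuous step input, C/C₀ ≈ ½·erfc((x−vt)/(2√(Dt))).
vt = 1.82 × 24.7 = 44.954 m and 2√(Dt) = 2√(1.80 × 24.7) = 13.34 m.
Argument (x−vt)/(2√(Dt)) = (33.4 − 44.954)/13.34 = -0.8661; ½·erfc(-0.8661) = 0.8897.
C = 1.43 × 0.8897 = 1.27 mg/L.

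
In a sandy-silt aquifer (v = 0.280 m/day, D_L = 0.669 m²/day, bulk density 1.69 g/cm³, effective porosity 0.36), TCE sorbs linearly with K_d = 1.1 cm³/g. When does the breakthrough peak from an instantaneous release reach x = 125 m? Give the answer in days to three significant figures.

Retardation factor R = 1 + ρ_b·K_d/n = 1 + 1.69 × 1.1/0.36 = 6.164.
Sorption retards both mechanisms: v_R = v/R = 0.04543 m/day, D_R = D/R = 0.1085 m²/day.
Peak time from v_R²t² + 2D_R t − x² = 0: t = (√(D_R² + v_R²x²) − D_R)/v_R².
√(D_R² + v_R²x²) = √(0.1085² + 0.04543² × 125²) = 5.680; v_R² = 0.002064.
t = (5.680 − 0.1085)/0.002064 = 2700 days.

2700 days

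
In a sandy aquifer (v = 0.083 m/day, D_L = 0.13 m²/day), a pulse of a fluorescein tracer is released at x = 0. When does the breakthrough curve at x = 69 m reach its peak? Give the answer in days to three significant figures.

For the 1D instantaneous-source solution, setting ∂C/∂t = 0 at fixed x gives v²t² + 2Dt − x² = 0, so t = (√(D² + v²x²) − D)/v².
√(D² + v²x²) = √(0.13² + 0.083² × 69²) = 5.728; v² = 0.006889.
t = (5.728 − 0.13)/0.006889 = 813 days (vs. the pure-advection estimate x/v = 831 d).

813 days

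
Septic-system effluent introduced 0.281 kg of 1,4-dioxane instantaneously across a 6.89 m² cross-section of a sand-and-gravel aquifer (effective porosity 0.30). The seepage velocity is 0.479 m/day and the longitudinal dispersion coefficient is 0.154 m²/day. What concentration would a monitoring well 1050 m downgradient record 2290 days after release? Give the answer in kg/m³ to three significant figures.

For an instantaneous plane source, C(x,t) = M/(n_e·A·√(4πDt)) · exp(−(x−vt)²/(4Dt)), with n_e·A the pore (flow) area.
Plume center vt = 0.479 × 2290 = 1096.91 m, so the well at 1050 m is 46.91 m upgradient of the peak.
√(4πDt) = 66.57 m, giving peak height M/(n_e·A·√(4πDt)) = 0.281/(0.30 × 6.89 × 66.57) = 0.002042 kg/m³.
(x−vt)²/(4Dt) = (-46.91)²/(4 × 0.154 × 2290) = 1.560; exp(−1.560) = 0.2101.
C = 0.002042 × 0.2101 = 0.000429 kg/m³.

0.000429 kg/m³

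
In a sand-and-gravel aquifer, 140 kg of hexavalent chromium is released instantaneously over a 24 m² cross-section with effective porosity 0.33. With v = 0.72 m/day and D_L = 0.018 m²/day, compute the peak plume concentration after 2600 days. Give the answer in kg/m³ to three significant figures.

0.729 kg/m³

The peak of an instantaneous 1D plume sits at x = vt; there the Gaussian factor is 1 and C_max = M/(n_e·A·√(4πDt)), where n_e·A is the pore area the mass is dissolved in.
√(4πDt) = √(4π × 0.018 × 2600) = 24.25 m, so C_max = 140/(0.33 × 24 × 24.25) = 0.729 kg/m³.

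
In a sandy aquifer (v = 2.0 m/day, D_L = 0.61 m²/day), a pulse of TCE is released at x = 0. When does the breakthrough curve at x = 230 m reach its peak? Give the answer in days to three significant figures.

115 days

For the 1D instantaneous-source solution, setting ∂C/∂t = 0 at fixed x gives v²t² + 2Dt − x² = 0, so t = (√(D² + v²x²) − D)/v².
√(D² + v²x²) = √(0.61² + 2.0² × 230²) = 460.0; v² = 4.
t = (460.0 − 0.61)/4 = 115 days (vs. the pure-advection estimate x/v = 115 d).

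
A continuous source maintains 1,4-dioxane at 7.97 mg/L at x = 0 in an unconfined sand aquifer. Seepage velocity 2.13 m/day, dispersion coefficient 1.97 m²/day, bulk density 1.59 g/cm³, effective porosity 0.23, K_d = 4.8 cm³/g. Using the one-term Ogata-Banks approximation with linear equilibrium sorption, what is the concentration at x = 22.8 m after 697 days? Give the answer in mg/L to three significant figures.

7.88 mg/L

Retardation factor R = 1 + ρ_b·K_d/n = 1 + 1.59 × 4.8/0.23 = 34.18.
Sorption retards both mechanisms: v_R = v/R = 0.06232 m/day, D_R = D/R = 0.05764 m²/day.
v_R·t = 0.06232 × 697 = 43.43704 m; 2√(D_R t) = 12.68 m; argument = (22.8 − 43.43704)/12.68 = -1.628.
C = C₀ × ½·erfc(-1.628) = 7.97 × 0.9893 = 7.88 mg/L.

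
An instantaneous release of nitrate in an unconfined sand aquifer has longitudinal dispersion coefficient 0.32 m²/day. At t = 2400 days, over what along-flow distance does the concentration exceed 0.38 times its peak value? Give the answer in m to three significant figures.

109 m

The plume is Gaussian with σ = √(2Dt) = √(2 × 0.32 × 2400) = 39.19 m.
C/C_peak = exp(−Δx²/(2σ²)) = 0.38 ⇒ Δx = σ·√(−2 ln 0.38) = 39.19 × 1.391 = 54.51 m.
Width = 2Δx = 109 m.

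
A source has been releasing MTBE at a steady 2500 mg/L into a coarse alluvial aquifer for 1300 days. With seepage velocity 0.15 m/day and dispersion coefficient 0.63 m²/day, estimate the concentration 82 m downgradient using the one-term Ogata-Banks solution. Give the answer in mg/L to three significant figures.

2490 mg/L

For a continuous step input, C/C₀ ≈ ½·erfc((x−vt)/(2√(Dt))).
vt = 0.15 × 1300 = 195 m and 2√(Dt) = 2√(0.63 × 1300) = 57.24 m.
Argument (x−vt)/(2√(Dt)) = (82 − 195)/57.24 = -1.974; ½·erfc(-1.974) = 0.9974.
C = 2500 × 0.9974 = 2490 mg/L.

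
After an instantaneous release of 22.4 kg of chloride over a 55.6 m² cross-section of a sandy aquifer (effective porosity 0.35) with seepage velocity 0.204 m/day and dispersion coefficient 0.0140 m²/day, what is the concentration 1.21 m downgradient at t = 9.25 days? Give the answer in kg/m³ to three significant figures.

0.372 kg/m³

For an instantaneous plane source, C(x,t) = M/(n_e·A·√(4πDt)) · exp(−(x−vt)²/(4Dt)), with n_e·A the pore (flow) area.
Plume center vt = 0.204 × 9.25 = 1.887 m, so the well at 1.21 m is 0.677 m upgradient of the peak.
√(4πDt) = 1.276 m, giving peak height M/(n_e·A·√(4πDt)) = 22.4/(0.35 × 55.6 × 1.276) = 0.9021 kg/m³.
(x−vt)²/(4Dt) = (-0.677)²/(4 × 0.0140 × 9.25) = 0.8848; exp(−0.8848) = 0.4128.
C = 0.9021 × 0.4128 = 0.372 kg/m³.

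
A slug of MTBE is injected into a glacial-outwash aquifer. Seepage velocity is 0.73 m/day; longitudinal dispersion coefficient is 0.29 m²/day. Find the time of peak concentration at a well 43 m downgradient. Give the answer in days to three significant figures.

For the 1D instantaneous-source solution, setting ∂C/∂t = 0 at fixed x gives v²t² + 2Dt − x² = 0, so t = (√(D² + v²x²) − D)/v².
√(D² + v²x²) = √(0.29² + 0.73² × 43²) = 31.39; v² = 0.5329.
t = (31.39 − 0.29)/0.5329 = 58.4 days (vs. the pure-advection estimate x/v = 58.9 d).

58.4 days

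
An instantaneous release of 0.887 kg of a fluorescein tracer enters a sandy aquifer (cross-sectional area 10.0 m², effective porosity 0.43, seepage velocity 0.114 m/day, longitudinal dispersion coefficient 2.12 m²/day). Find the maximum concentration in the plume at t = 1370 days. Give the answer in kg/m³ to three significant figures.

The peak of an instantaneous 1D plume sits at x = vt; there the Gaussian factor is 1 and C_max = M/(n_e·A·√(4πDt)), where n_e·A is the pore area the mass is dissolved in.
√(4πDt) = √(4π × 2.12 × 1370) = 191.0 m, so C_max = 0.887/(0.43 × 10.0 × 191.0) = 0.00108 kg/m³.

0.00108 kg/m³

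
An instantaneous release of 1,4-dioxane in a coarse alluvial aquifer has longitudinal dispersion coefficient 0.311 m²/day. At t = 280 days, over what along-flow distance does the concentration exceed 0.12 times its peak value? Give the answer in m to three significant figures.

54.4 m

The plume is Gaussian with σ = √(2Dt) = √(2 × 0.311 × 280) = 13.20 m.
C/C_peak = exp(−Δx²/(2σ²)) = 0.12 ⇒ Δx = σ·√(−2 ln 0.12) = 13.20 × 2.059 = 27.18 m.
Width = 2Δx = 54.4 m.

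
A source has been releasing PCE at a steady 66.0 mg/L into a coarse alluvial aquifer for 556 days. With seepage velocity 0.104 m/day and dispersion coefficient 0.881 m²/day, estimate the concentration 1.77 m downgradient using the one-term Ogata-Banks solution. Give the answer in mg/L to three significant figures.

63.6 mg/L

For a continuous step input, C/C₀ ≈ ½·erfc((x−vt)/(2√(Dt))).
vt = 0.104 × 556 = 57.824 m and 2√(Dt) = 2√(0.881 × 556) = 44.26 m.
Argument (x−vt)/(2√(Dt)) = (1.77 − 57.824)/44.26 = -1.266; ½·erfc(-1.266) = 0.9633.
C = 66.0 × 0.9633 = 63.6 mg/L.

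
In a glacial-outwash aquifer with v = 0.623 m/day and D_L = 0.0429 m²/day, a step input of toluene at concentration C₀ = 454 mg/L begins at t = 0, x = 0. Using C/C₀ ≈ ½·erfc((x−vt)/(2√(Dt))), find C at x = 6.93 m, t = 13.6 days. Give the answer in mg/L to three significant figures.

For a continuous step input, C/C₀ ≈ ½·erfc((x−vt)/(2√(Dt))).
vt = 0.623 × 13.6 = 8.4728 m and 2√(Dt) = 2√(0.0429 × 13.6) = 1.528 m.
Argument (x−vt)/(2√(Dt)) = (6.93 − 8.4728)/1.528 = -1.010; ½·erfc(-1.010) = 0.9234.
C = 454 × 0.9234 = 419 mg/L.

419 mg/L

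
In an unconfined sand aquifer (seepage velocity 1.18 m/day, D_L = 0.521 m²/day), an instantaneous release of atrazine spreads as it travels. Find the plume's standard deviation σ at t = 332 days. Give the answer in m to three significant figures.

18.6 m

Dispersive spreading gives a Gaussian with σ² = 2Dt; advection only shifts the center.
σ = √(2 × 0.521 × 332) = 18.6 m.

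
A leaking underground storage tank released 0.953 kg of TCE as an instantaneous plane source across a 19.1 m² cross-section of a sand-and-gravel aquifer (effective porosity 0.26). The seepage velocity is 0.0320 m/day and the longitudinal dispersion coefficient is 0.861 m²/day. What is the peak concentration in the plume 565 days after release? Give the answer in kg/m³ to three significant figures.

The peak of an instantaneous 1D plume sits at x = vt; there the Gaussian factor is 1 and C_max = M/(n_e·A·√(4πDt)), where n_e·A is the pore area the mass is dissolved in.
√(4πDt) = √(4π × 0.861 × 565) = 78.19 m, so C_max = 0.953/(0.26 × 19.1 × 78.19) = 0.00245 kg/m³.

0.00245 kg/m³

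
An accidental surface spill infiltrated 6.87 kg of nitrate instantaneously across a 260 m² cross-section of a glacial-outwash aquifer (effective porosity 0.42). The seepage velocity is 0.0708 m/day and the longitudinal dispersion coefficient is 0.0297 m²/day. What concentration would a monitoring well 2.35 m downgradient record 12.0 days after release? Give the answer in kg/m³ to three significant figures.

For an instantaneous plane source, C(x,t) = M/(n_e·A·√(4πDt)) · exp(−(x−vt)²/(4Dt)), with n_e·A the pore (flow) area.
Plume center vt = 0.0708 × 12.0 = 0.8496 m, so the well at 2.35 m is 1.5004 m downgradient of the peak.
√(4πDt) = 2.116 m, giving peak height M/(n_e·A·√(4πDt)) = 6.87/(0.42 × 260 × 2.116) = 0.02973 kg/m³.
(x−vt)²/(4Dt) = (1.5004)²/(4 × 0.0297 × 12.0) = 1.579; exp(−1.579) = 0.2062.
C = 0.02973 × 0.2062 = 0.00613 kg/m³.

0.00613 kg/m³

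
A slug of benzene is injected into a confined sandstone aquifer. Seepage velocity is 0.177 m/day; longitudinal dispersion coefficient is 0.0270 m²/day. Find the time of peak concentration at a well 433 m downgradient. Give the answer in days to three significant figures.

For the 1D instantaneous-source solution, setting ∂C/∂t = 0 at fixed x gives v²t² + 2Dt − x² = 0, so t = (√(D² + v²x²) − D)/v².
√(D² + v²x²) = √(0.0270² + 0.177² × 433²) = 76.64; v² = 0.031329.
t = (76.64 − 0.0270)/0.031329 = 2450 days (vs. the pure-advection estimate x/v = 2450 d).

2450 days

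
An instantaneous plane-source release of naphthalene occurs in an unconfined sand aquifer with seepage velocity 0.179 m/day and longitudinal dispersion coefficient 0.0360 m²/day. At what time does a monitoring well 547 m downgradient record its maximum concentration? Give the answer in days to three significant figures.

For the 1D instantaneous-source solution, setting ∂C/∂t = 0 at fixed x gives v²t² + 2Dt − x² = 0, so t = (√(D² + v²x²) − D)/v².
√(D² + v²x²) = √(0.0360² + 0.179² × 547²) = 97.91; v² = 0.032041.
t = (97.91 − 0.0360)/0.032041 = 3050 days (vs. the pure-advection estimate x/v = 3060 d).

3050 days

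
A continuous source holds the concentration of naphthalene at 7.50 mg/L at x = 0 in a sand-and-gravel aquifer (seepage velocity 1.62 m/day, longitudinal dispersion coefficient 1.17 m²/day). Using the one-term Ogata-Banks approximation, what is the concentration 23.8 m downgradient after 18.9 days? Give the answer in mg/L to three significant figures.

For a continuous step input, C/C₀ ≈ ½·erfc((x−vt)/(2√(Dt))).
vt = 1.62 × 18.9 = 30.618 m and 2√(Dt) = 2√(1.17 × 18.9) = 9.405 m.
Argument (x−vt)/(2√(Dt)) = (23.8 − 30.618)/9.405 = -0.7249; ½·erfc(-0.7249) = 0.8474.
C = 7.50 × 0.8474 = 6.36 mg/L.

6.36 mg/L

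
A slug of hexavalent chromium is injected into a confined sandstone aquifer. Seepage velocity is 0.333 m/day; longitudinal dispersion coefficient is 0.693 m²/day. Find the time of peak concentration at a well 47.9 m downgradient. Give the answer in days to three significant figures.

For the 1D instantaneous-source solution, setting ∂C/∂t = 0 at fixed x gives v²t² + 2Dt − x² = 0, so t = (√(D² + v²x²) − D)/v².
√(D² + v²x²) = √(0.693² + 0.333² × 47.9²) = 15.97; v² = 0.110889.
t = (15.97 − 0.693)/0.110889 = 138 days (vs. the pure-advection estimate x/v = 144 d).

138 days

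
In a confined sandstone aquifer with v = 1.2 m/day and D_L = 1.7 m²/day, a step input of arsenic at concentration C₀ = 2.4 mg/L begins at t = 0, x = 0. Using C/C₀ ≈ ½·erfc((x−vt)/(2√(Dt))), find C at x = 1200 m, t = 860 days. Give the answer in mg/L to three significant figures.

For a continuous step input, C/C₀ ≈ ½·erfc((x−vt)/(2√(Dt))).
vt = 1.2 × 860 = 1032 m and 2√(Dt) = 2√(1.7 × 860) = 76.47 m.
Argument (x−vt)/(2√(Dt)) = (1200 − 1032)/76.47 = 2.197; ½·erfc(2.197) = 0.0009449.
C = 2.4 × 0.0009449 = 0.00227 mg/L.

0.00227 mg/L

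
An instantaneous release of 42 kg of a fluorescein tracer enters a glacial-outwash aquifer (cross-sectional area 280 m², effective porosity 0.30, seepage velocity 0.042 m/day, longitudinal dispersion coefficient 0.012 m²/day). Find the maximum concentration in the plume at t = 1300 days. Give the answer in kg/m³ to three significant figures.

0.0357 kg/m³

The peak of an instantaneous 1D plume sits at x = vt; there the Gaussian factor is 1 and C_max = M/(n_e·A·√(4πDt)), where n_e·A is the pore area the mass is dissolved in.
√(4πDt) = √(4π × 0.012 × 1300) = 14.00 m, so C_max = 42/(0.30 × 280 × 14.00) = 0.0357 kg/m³.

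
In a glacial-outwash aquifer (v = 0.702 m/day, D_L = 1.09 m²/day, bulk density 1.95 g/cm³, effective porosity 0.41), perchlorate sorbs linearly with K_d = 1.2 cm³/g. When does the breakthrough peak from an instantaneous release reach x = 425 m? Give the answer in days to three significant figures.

4050 days

Retardation factor R = 1 + ρ_b·K_d/n = 1 + 1.95 × 1.2/0.41 = 6.707.
Sorption retards both mechanisms: v_R = v/R = 0.1047 m/day, D_R = D/R = 0.1625 m²/day.
Peak time from v_R²t² + 2D_R t − x² = 0: t = (√(D_R² + v_R²x²) − D_R)/v_R².
√(D_R² + v_R²x²) = √(0.1625² + 0.1047² × 425²) = 44.50; v_R² = 0.01096.
t = (44.50 − 0.1625)/0.01096 = 4050 days.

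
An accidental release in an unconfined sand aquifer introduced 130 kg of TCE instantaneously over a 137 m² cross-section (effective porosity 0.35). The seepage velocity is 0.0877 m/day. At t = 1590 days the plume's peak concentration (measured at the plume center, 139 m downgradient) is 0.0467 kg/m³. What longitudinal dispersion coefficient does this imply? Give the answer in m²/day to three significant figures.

0.169 m²/day

At the plume center C_max = M/(n_e·A·√(4πDt)), so D = M²/(4πt·(n_e·A·C_max)²).
n_e·A·C_max = 0.35 × 137 × 0.0467 = 2.239 kg/m.
D = 130²/(4π × 1590 × 2.239²) = 0.169 m²/day.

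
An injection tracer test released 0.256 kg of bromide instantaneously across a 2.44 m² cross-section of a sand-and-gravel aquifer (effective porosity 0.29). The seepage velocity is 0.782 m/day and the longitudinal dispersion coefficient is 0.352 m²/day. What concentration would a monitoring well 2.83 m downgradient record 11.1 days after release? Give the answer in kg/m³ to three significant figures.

0.00578 kg/m³

For an instantaneous plane source, C(x,t) = M/(n_e·A·√(4πDt)) · exp(−(x−vt)²/(4Dt)), with n_e·A the pore (flow) area.
Plume center vt = 0.782 × 11.1 = 8.6802 m, so the well at 2.83 m is 5.8502 m upgradient of the peak.
√(4πDt) = 7.007 m, giving peak height M/(n_e·A·√(4πDt)) = 0.256/(0.29 × 2.44 × 7.007) = 0.05163 kg/m³.
(x−vt)²/(4Dt) = (-5.8502)²/(4 × 0.352 × 11.1) = 2.190; exp(−2.190) = 0.1119.
C = 0.05163 × 0.1119 = 0.00578 kg/m³.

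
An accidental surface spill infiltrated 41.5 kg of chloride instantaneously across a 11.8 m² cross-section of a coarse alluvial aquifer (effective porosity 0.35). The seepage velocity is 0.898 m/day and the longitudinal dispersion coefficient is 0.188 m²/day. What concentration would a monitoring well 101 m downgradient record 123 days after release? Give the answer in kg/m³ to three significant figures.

For an instantaneous plane source, C(x,t) = M/(n_e·A·√(4πDt)) · exp(−(x−vt)²/(4Dt)), with n_e·A the pore (flow) area.
Plume center vt = 0.898 × 123 = 110.454 m, so the well at 101 m is 9.454 m upgradient of the peak.
√(4πDt) = 17.05 m, giving peak height M/(n_e·A·√(4πDt)) = 41.5/(0.35 × 11.8 × 17.05) = 0.5894 kg/m³.
(x−vt)²/(4Dt) = (-9.454)²/(4 × 0.188 × 123) = 0.9663; exp(−0.9663) = 0.3805.
C = 0.5894 × 0.3805 = 0.224 kg/m³.

0.224 kg/m³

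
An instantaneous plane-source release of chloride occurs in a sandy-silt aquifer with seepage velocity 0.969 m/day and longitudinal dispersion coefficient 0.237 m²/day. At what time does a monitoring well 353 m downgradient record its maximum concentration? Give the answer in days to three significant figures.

364 days

For the 1D instantaneous-source solution, setting ∂C/∂t = 0 at fixed x gives v²t² + 2Dt − x² = 0, so t = (√(D² + v²x²) − D)/v².
√(D² + v²x²) = √(0.237² + 0.969² × 353²) = 342.1; v² = 0.938961.
t = (342.1 − 0.237)/0.938961 = 364 days (vs. the pure-advection estimate x/v = 364 d).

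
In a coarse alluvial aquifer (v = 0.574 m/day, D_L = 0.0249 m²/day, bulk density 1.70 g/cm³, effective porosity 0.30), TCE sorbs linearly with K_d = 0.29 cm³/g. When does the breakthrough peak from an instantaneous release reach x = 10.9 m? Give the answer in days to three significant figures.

50.0 days

Retardation factor R = 1 + ρ_b·K_d/n = 1 + 1.70 × 0.29/0.30 = 2.643.
Sorption retards both mechanisms: v_R = v/R = 0.2172 m/day, D_R = D/R = 0.009421 m²/day.
Peak time from v_R²t² + 2D_R t − x² = 0: t = (√(D_R² + v_R²x²) − D_R)/v_R².
√(D_R² + v_R²x²) = √(0.009421² + 0.2172² × 10.9²) = 2.367; v_R² = 0.04718.
t = (2.367 − 0.009421)/0.04718 = 50.0 days.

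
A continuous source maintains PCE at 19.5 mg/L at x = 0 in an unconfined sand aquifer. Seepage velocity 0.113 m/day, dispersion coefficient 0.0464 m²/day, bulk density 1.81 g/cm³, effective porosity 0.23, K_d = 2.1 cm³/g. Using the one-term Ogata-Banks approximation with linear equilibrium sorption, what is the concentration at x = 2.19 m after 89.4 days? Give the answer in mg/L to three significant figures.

Retardation factor R = 1 + ρ_b·K_d/n = 1 + 1.81 × 2.1/0.23 = 17.53.
Sorption retards both mechanisms: v_R = v/R = 0.006446 m/day, D_R = D/R = 0.002647 m²/day.
v_R·t = 0.006446 × 89.4 = 0.5762724 m; 2√(D_R t) = 0.9729 m; argument = (2.19 − 0.5762724)/0.9729 = 1.659.
C = C₀ × ½·erfc(1.659) = 19.5 × 0.009483 = 0.185 mg/L.

0.185 mg/L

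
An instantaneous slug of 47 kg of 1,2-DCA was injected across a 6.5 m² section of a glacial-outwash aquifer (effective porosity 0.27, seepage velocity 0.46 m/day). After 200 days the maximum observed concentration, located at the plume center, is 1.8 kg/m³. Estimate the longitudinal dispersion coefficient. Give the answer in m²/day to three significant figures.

At the plume center C_max = M/(n_e·A·√(4πDt)), so D = M²/(4πt·(n_e·A·C_max)²).
n_e·A·C_max = 0.27 × 6.5 × 1.8 = 3.159 kg/m.
D = 47²/(4π × 200 × 3.159²) = 0.0881 m²/day.

0.0881 m²/day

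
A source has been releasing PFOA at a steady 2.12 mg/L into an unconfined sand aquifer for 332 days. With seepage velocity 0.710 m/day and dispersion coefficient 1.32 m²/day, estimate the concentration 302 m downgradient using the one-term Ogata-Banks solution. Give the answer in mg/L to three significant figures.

0.0267 mg/L

For a continuous step input, C/C₀ ≈ ½·erfc((x−vt)/(2√(Dt))).
vt = 0.710 × 332 = 235.72 m and 2√(Dt) = 2√(1.32 × 332) = 41.87 m.
Argument (x−vt)/(2√(Dt)) = (302 − 235.72)/41.87 = 1.583; ½·erfc(1.583) = 0.01259.
C = 2.12 × 0.01259 = 0.0267 mg/L.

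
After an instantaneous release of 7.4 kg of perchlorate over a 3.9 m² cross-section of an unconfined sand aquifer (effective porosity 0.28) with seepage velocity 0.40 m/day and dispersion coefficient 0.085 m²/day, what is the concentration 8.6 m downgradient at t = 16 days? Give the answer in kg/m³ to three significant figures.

0.673 kg/m³

For an instantaneous plane source, C(x,t) = M/(n_e·A·√(4πDt)) · exp(−(x−vt)²/(4Dt)), with n_e·A the pore (flow) area.
Plume center vt = 0.40 × 16 = 6.4 m, so the well at 8.6 m is 2.2 m downgradient of the peak.
√(4πDt) = 4.134 m, giving peak height M/(n_e·A·√(4πDt)) = 7.4/(0.28 × 3.9 × 4.134) = 1.639 kg/m³.
(x−vt)²/(4Dt) = (2.2)²/(4 × 0.085 × 16) = 0.8897; exp(−0.8897) = 0.4108.
C = 1.639 × 0.4108 = 0.673 kg/m³.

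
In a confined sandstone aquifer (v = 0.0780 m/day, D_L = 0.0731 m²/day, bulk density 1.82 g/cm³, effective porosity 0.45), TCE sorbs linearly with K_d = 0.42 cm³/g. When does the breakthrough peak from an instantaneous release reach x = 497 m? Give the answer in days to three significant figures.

17200 days

Retardation factor R = 1 + ρ_b·K_d/n = 1 + 1.82 × 0.42/0.45 = 2.699.
Sorption retards both mechanisms: v_R = v/R = 0.02890 m/day, D_R = D/R = 0.02708 m²/day.
Peak time from v_R²t² + 2D_R t − x² = 0: t = (√(D_R² + v_R²x²) − D_R)/v_R².
√(D_R² + v_R²x²) = √(0.02708² + 0.02890² × 497²) = 14.36; v_R² = 0.0008352.
t = (14.36 − 0.02708)/0.0008352 = 17200 days.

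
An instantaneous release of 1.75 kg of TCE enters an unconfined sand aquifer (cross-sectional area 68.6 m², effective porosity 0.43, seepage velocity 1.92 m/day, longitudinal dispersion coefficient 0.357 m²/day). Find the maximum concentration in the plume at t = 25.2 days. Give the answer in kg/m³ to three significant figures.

0.00558 kg/m³

The peak of an instantaneous 1D plume sits at x = vt; there the Gaussian factor is 1 and C_max = M/(n_e·A·√(4πDt)), where n_e·A is the pore area the mass is dissolved in.
√(4πDt) = √(4π × 0.357 × 25.2) = 10.63 m, so C_max = 1.75/(0.43 × 68.6 × 10.63) = 0.00558 kg/m³.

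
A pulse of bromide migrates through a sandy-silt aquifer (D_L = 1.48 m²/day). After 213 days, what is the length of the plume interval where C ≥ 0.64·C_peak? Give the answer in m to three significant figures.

47.4 m

The plume is Gaussian with σ = √(2Dt) = √(2 × 1.48 × 213) = 25.11 m.
C/C_peak = exp(−Δx²/(2σ²)) = 0.64 ⇒ Δx = σ·√(−2 ln 0.64) = 25.11 × 0.9448 = 23.72 m.
Width = 2Δx = 47.4 m.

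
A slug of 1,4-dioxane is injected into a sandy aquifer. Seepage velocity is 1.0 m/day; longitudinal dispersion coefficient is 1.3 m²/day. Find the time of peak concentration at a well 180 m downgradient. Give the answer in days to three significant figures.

For the 1D instantaneous-source solution, setting ∂C/∂t = 0 at fixed x gives v²t² + 2Dt − x² = 0, so t = (√(D² + v²x²) − D)/v².
√(D² + v²x²) = √(1.3² + 1.0² × 180²) = 180.0; v² = 1.
t = (180.0 − 1.3)/1 = 179 days (vs. the pure-advection estimate x/v = 180 d).

179 days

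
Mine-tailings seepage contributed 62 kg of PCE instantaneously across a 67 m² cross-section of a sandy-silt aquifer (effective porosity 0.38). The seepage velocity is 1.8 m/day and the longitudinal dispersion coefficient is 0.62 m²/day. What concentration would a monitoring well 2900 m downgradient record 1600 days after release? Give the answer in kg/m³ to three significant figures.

For an instantaneous plane source, C(x,t) = M/(n_e·A·√(4πDt)) · exp(−(x−vt)²/(4Dt)), with n_e·A the pore (flow) area.
Plume center vt = 1.8 × 1600 = 2880 m, so the well at 2900 m is 20 m downgradient of the peak.
√(4πDt) = 111.7 m, giving peak height M/(n_e·A·√(4πDt)) = 62/(0.38 × 67 × 111.7) = 0.02180 kg/m³.
(x−vt)²/(4Dt) = (20)²/(4 × 0.62 × 1600) = 0.1008; exp(−0.1008) = 0.9041.
C = 0.02180 × 0.9041 = 0.0197 kg/m³.

0.0197 kg/m³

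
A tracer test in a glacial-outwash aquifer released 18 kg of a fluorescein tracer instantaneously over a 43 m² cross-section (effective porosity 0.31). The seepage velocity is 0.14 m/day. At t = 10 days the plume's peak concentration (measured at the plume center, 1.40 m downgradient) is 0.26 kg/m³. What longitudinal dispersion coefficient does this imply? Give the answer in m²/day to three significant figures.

0.215 m²/day

At the plume center C_max = M/(n_e·A·√(4πDt)), so D = M²/(4πt·(n_e·A·C_max)²).
n_e·A·C_max = 0.31 × 43 × 0.26 = 3.466 kg/m.
D = 18²/(4π × 10 × 3.466²) = 0.215 m²/day.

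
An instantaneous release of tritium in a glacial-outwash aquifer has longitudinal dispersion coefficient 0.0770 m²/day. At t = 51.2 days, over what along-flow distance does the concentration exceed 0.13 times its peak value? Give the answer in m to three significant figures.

11.3 m

The plume is Gaussian with σ = √(2Dt) = √(2 × 0.0770 × 51.2) = 2.808 m.
C/C_peak = exp(−Δx²/(2σ²)) = 0.13 ⇒ Δx = σ·√(−2 ln 0.13) = 2.808 × 2.020 = 5.672 m.
Width = 2Δx = 11.3 m.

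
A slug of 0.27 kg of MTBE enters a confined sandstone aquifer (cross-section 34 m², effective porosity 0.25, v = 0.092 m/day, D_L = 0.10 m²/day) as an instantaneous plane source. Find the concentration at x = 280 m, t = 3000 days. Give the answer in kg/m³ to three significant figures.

For an instantaneous plane source, C(x,t) = M/(n_e·A·√(4πDt)) · exp(−(x−vt)²/(4Dt)), with n_e·A the pore (flow) area.
Plume center vt = 0.092 × 3000 = 276 m, so the well at 280 m is 4 m downgradient of the peak.
√(4πDt) = 61.40 m, giving peak height M/(n_e·A·√(4πDt)) = 0.27/(0.25 × 34 × 61.40) = 0.0005173 kg/m³.
(x−vt)²/(4Dt) = (4)²/(4 × 0.10 × 3000) = 0.01333; exp(−0.01333) = 0.9868.
C = 0.0005173 × 0.9868 = 0.000510 kg/m³.

0.000510 kg/m³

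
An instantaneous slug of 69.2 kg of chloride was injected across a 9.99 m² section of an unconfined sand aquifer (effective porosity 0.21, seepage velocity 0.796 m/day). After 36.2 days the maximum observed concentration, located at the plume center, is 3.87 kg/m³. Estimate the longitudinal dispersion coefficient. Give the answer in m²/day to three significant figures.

0.160 m²/day

At the plume center C_max = M/(n_e·A·√(4πDt)), so D = M²/(4πt·(n_e·A·C_max)²).
n_e·A·C_max = 0.21 × 9.99 × 3.87 = 8.119 kg/m.
D = 69.2²/(4π × 36.2 × 8.119²) = 0.160 m²/day.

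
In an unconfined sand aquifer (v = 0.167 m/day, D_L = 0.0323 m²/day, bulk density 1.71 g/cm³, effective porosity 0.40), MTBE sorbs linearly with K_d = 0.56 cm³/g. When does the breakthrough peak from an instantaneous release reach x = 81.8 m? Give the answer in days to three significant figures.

1660 days

Retardation factor R = 1 + ρ_b·K_d/n = 1 + 1.71 × 0.56/0.40 = 3.394.
Sorption retards both mechanisms: v_R = v/R = 0.04920 m/day, D_R = D/R = 0.009517 m²/day.
Peak time from v_R²t² + 2D_R t − x² = 0: t = (√(D_R² + v_R²x²) − D_R)/v_R².
√(D_R² + v_R²x²) = √(0.009517² + 0.04920² × 81.8²) = 4.025; v_R² = 0.002421.
t = (4.025 − 0.009517)/0.002421 = 1660 days.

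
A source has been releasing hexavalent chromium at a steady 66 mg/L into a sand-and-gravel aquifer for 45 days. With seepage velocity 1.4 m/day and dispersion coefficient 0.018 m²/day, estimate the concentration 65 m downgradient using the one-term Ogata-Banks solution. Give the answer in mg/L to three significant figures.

For a continuous step input, C/C₀ ≈ ½·erfc((x−vt)/(2√(Dt))).
vt = 1.4 × 45 = 63 m and 2√(Dt) = 2√(0.018 × 45) = 1.800 m.
Argument (x−vt)/(2√(Dt)) = (65 − 63)/1.800 = 1.111; ½·erfc(1.111) = 0.05807.
C = 66 × 0.05807 = 3.83 mg/L.

3.83 mg/L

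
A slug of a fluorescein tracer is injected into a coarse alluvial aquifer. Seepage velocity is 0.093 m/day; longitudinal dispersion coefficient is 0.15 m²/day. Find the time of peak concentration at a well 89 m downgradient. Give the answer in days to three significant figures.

940 days

For the 1D instantaneous-source solution, setting ∂C/∂t = 0 at fixed x gives v²t² + 2Dt − x² = 0, so t = (√(D² + v²x²) − D)/v².
√(D² + v²x²) = √(0.15² + 0.093² × 89²) = 8.278; v² = 0.008649.
t = (8.278 − 0.15)/0.008649 = 940 days (vs. the pure-advection estimate x/v = 957 d).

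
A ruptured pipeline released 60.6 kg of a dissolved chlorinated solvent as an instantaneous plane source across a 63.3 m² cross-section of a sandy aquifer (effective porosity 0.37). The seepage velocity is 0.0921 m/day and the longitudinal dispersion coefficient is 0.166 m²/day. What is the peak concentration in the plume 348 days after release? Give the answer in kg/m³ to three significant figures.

0.0960 kg/m³

The peak of an instantaneous 1D plume sits at x = vt; there the Gaussian factor is 1 and C_max = M/(n_e·A·√(4πDt)), where n_e·A is the pore area the mass is dissolved in.
√(4πDt) = √(4π × 0.166 × 348) = 26.94 m, so C_max = 60.6/(0.37 × 63.3 × 26.94) = 0.0960 kg/m³.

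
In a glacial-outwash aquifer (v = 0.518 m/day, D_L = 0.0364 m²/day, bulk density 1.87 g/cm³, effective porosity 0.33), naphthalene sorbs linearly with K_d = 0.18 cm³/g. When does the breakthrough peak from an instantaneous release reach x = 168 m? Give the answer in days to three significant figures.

Retardation factor R = 1 + ρ_b·K_d/n = 1 + 1.87 × 0.18/0.33 = 2.020.
Sorption retards both mechanisms: v_R = v/R = 0.2564 m/day, D_R = D/R = 0.01802 m²/day.
Peak time from v_R²t² + 2D_R t − x² = 0: t = (√(D_R² + v_R²x²) − D_R)/v_R².
√(D_R² + v_R²x²) = √(0.01802² + 0.2564² × 168²) = 43.08; v_R² = 0.06574.
t = (43.08 − 0.01802)/0.06574 = 655 days.

655 days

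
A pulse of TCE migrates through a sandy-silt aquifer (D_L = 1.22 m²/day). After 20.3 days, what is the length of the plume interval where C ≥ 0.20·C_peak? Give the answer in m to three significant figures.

25.3 m

The plume is Gaussian with σ = √(2Dt) = √(2 × 1.22 × 20.3) = 7.038 m.
C/C_peak = exp(−Δx²/(2σ²)) = 0.20 ⇒ Δx = σ·√(−2 ln 0.20) = 7.038 × 1.794 = 12.63 m.
Width = 2Δx = 25.3 m.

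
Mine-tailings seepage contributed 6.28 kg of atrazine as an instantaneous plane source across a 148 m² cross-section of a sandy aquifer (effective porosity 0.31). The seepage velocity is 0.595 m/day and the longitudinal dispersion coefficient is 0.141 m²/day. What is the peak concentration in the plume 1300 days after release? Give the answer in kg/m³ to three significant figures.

The peak of an instantaneous 1D plume sits at x = vt; there the Gaussian factor is 1 and C_max = M/(n_e·A·√(4πDt)), where n_e·A is the pore area the mass is dissolved in.
√(4πDt) = √(4π × 0.141 × 1300) = 47.99 m, so C_max = 6.28/(0.31 × 148 × 47.99) = 0.00285 kg/m³.

0.00285 kg/m³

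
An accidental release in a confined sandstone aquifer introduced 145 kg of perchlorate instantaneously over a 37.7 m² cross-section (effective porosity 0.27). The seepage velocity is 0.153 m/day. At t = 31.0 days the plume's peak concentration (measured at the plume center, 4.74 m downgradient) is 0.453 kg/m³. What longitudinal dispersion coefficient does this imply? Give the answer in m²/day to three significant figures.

2.54 m²/day

At the plume center C_max = M/(n_e·A·√(4πDt)), so D = M²/(4πt·(n_e·A·C_max)²).
n_e·A·C_max = 0.27 × 37.7 × 0.453 = 4.611 kg/m.
D = 145²/(4π × 31.0 × 4.611²) = 2.54 m²/day.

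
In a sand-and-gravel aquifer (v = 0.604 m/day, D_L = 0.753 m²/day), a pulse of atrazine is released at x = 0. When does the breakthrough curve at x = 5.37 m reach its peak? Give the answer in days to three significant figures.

7.06 days

For the 1D instantaneous-source solution, setting ∂C/∂t = 0 at fixed x gives v²t² + 2Dt − x² = 0, so t = (√(D² + v²x²) − D)/v².
√(D² + v²x²) = √(0.753² + 0.604² × 5.37²) = 3.330; v² = 0.364816.
t = (3.330 − 0.753)/0.364816 = 7.06 days (vs. the pure-advection estimate x/v = 8.89 d).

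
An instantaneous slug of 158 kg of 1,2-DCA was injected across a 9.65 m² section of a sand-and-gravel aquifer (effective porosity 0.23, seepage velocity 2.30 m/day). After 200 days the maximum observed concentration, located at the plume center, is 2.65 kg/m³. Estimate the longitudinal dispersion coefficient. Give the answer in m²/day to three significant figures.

At the plume center C_max = M/(n_e·A·√(4πDt)), so D = M²/(4πt·(n_e·A·C_max)²).
n_e·A·C_max = 0.23 × 9.65 × 2.65 = 5.882 kg/m.
D = 158²/(4π × 200 × 5.882²) = 0.287 m²/day.

0.287 m²/day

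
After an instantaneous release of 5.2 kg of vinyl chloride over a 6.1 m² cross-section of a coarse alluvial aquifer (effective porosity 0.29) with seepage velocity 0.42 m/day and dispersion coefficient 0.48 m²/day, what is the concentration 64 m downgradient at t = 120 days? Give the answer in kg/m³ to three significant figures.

0.0490 kg/m³

For an instantaneous plane source, C(x,t) = M/(n_e·A·√(4πDt)) · exp(−(x−vt)²/(4Dt)), with n_e·A the pore (flow) area.
Plume center vt = 0.42 × 120 = 50.4 m, so the well at 64 m is 13.6 m downgradient of the peak.
√(4πDt) = 26.90 m, giving peak height M/(n_e·A·√(4πDt)) = 5.2/(0.29 × 6.1 × 26.90) = 0.1093 kg/m³.
(x−vt)²/(4Dt) = (13.6)²/(4 × 0.48 × 120) = 0.8028; exp(−0.8028) = 0.4481.
C = 0.1093 × 0.4481 = 0.0490 kg/m³.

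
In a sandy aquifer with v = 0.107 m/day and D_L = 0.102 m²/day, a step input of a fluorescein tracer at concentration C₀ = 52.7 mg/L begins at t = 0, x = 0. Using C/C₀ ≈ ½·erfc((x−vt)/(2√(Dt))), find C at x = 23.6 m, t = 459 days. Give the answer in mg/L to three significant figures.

For a continuous step input, C/C₀ ≈ ½·erfc((x−vt)/(2√(Dt))).
vt = 0.107 × 459 = 49.113 m and 2√(Dt) = 2√(0.102 × 459) = 13.68 m.
Argument (x−vt)/(2√(Dt)) = (23.6 − 49.113)/13.68 = -1.865; ½·erfc(-1.865) = 0.9958.
C = 52.7 × 0.9958 = 52.5 mg/L.

52.5 mg/L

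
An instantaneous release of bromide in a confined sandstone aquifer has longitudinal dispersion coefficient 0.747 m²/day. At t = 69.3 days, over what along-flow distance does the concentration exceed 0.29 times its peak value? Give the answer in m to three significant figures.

The plume is Gaussian with σ = √(2Dt) = √(2 × 0.747 × 69.3) = 10.18 m.
C/C_peak = exp(−Δx²/(2σ²)) = 0.29 ⇒ Δx = σ·√(−2 ln 0.29) = 10.18 × 1.573 = 16.01 m.
Width = 2Δx = 32.0 m.

32.0 m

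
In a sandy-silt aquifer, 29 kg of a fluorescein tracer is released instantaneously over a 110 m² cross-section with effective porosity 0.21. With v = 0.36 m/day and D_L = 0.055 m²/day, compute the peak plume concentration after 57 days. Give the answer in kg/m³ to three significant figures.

0.200 kg/m³

The peak of an instantaneous 1D plume sits at x = vt; there the Gaussian factor is 1 and C_max = M/(n_e·A·√(4πDt)), where n_e·A is the pore area the mass is dissolved in.
√(4πDt) = √(4π × 0.055 × 57) = 6.277 m, so C_max = 29/(0.21 × 110 × 6.277) = 0.200 kg/m³.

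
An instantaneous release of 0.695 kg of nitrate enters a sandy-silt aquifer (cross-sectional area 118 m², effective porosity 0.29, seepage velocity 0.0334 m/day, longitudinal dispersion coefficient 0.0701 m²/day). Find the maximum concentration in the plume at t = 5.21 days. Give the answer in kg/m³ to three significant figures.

0.00948 kg/m³

The peak of an instantaneous 1D plume sits at x = vt; there the Gaussian factor is 1 and C_max = M/(n_e·A·√(4πDt)), where n_e·A is the pore area the mass is dissolved in.
√(4πDt) = √(4π × 0.0701 × 5.21) = 2.142 m, so C_max = 0.695/(0.29 × 118 × 2.142) = 0.00948 kg/m³.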